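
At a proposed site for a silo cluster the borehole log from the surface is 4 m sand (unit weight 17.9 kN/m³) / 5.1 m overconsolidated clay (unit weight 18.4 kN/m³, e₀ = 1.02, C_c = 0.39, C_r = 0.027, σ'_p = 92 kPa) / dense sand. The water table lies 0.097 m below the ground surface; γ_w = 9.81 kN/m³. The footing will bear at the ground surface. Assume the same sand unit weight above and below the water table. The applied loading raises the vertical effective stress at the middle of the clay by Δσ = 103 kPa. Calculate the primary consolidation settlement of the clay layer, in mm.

S_c ≈ 247 mm

Mid-depth of clay below the ground surface: z = 4 + 5.1/2 = 6.55 m.
Total vertical stress at mid-clay: σ_v = 17.9×4 + 18.4×2.55 = 118.52 kPa.
Pore pressure: u = 9.81×(6.55 − 0.097) = 63.304 kPa.
Initial effective stress: σ'_0 = σ_v − u = 118.52 − 63.304 = 55.216 kPa.
Final effective stress: σ'_f = 55.216 + 103 = 158.22 kPa.
σ'_f = 158.22 > σ'_p = 92 kPa, so the stress path crosses the preconsolidation pressure — recompression up to σ'_p, then virgin compression beyond:
S_c = H/(1+e₀)·[C_r·log₁₀(σ'_p/σ'_0) + C_c·log₁₀(σ'_f/σ'_p)]
    = 5.1/2.02 × [0.027×log₁₀(92/55.216) + 0.39×log₁₀(158.22/92)]
    = 2.5248 × [0.0059865 + 0.091835] = 0.247 m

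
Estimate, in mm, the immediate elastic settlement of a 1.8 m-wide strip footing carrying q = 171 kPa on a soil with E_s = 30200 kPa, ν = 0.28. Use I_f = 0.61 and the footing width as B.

Immediate (elastic) settlement: S_e = q·B·(1−ν²)/E_s · I_f.
S_e = 171 × 1.8 × (1 − 0.28²) / 30200 × 0.61
    = 171 × 1.8 × 0.9216 / 30200 × 0.61
    = 0.00573 m = 5.73 mm

S_e ≈ 5.73 mm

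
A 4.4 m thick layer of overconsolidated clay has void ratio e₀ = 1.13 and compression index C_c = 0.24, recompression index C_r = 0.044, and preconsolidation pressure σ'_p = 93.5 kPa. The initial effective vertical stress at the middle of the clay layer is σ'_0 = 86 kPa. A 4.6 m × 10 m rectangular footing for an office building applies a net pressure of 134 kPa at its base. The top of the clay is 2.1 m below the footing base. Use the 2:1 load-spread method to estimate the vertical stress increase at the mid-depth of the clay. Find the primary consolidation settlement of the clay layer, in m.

Mid-depth of clay below the footing base: z = 2.1 + 4.4/2 = 4.3 m.
Stress increase at mid-clay by the 2:1 spreading method:
Δσ = qBL/((B+z)(L+z)) = 134×4.6×10/((4.6+4.3)(10+4.3)) = 48.432 kPa
Final effective stress: σ'_f = 86 + 48.432 = 134.43 kPa.
σ'_f = 134.43 > σ'_p = 93.5 kPa, so the stress path crosses the preconsolidation pressure — recompression up to σ'_p, then virgin compression beyond:
S_c = H/(1+e₀)·[C_r·log₁₀(σ'_p/σ'_0) + C_c·log₁₀(σ'_f/σ'_p)]
    = 4.4/2.13 × [0.044×log₁₀(93.5/86) + 0.24×log₁₀(134.43/93.5)]
    = 2.0657 × [0.0015978 + 0.037844] = 0.08147 m

S_c ≈ 0.0815 m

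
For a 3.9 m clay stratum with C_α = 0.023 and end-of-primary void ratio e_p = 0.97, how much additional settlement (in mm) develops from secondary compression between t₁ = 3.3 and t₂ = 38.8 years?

S_s ≈ 48.7 mm

Secondary compression: S_s = C_α·H/(1+e_p)·log₁₀(t₂/t₁)
S_s = 0.023×3.9/(1+0.97)×log₁₀(38.8/3.3)
    = 0.04553 × 1.07 = 0.04873 m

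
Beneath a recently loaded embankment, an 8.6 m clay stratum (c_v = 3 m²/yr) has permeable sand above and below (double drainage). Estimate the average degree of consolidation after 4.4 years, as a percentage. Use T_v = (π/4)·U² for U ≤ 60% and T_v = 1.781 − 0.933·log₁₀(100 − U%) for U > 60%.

U ≈ 86.1 %

Drainage path length: H_d = H/2 = 4.3 m (double drainage).
T_v = c_v·t/H_d² = 3×4.4/4.3² = 0.7139.
T_v = 0.7139 corresponds to the U > 60% branch:
U = 1 − 10^((1.781 − T_v)/0.933)/100 = 0.8608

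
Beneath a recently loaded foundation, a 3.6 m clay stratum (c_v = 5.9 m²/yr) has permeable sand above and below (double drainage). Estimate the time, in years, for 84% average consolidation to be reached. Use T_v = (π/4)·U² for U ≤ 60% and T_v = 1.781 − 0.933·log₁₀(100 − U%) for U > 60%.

t ≈ 0.361 years

Drainage path length: H_d = H/2 = 1.8 m (double drainage).
U > 60%: T_v = 1.781 − 0.933·log₁₀(100 − 84) = 0.65756.
t = T_v·H_d²/c_v = 0.65756×1.8²/5.9 = 0.3611 years.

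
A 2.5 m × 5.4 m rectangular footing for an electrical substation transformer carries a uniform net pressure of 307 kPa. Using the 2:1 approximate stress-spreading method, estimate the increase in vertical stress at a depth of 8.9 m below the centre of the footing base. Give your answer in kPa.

By the 2:1 method the load spreads at 1 horizontal : 2 vertical, so at depth z the loaded area has grown by z in each plan dimension:
Δσ = qBL/((B+z)(L+z)) = 307×2.5×5.4/((2.5+8.9)(5.4+8.9)) = 25.423 kPa

Δσ_z ≈ 25.4 kPa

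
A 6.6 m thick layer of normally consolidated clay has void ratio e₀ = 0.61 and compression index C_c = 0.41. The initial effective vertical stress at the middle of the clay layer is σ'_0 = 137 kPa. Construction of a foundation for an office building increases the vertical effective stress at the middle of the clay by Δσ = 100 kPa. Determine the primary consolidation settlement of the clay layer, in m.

S_c ≈ 0.4 m

Final effective stress: σ'_f = σ'_0 + Δσ = 137 + 100 = 237 kPa.
Normally consolidated clay, so the full stress increment lies on the virgin compression line:
S_c = C_c·H/(1+e₀)·log₁₀(σ'_f/σ'_0) = 0.41×6.6/(1+0.61)×log₁₀(237/137)
    = 1.6807 × 0.23803 = 0.4001 m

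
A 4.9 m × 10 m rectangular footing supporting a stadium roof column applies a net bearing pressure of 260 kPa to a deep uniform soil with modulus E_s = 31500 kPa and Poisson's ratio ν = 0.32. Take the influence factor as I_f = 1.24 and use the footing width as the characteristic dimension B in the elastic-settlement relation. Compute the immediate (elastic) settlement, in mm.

Immediate (elastic) settlement: S_e = q·B·(1−ν²)/E_s · I_f.
S_e = 260 × 4.9 × (1 − 0.32²) / 31500 × 1.24
    = 260 × 4.9 × 0.8976 / 31500 × 1.24
    = 0.04502 m = 45.02 mm

S_e ≈ 45 mm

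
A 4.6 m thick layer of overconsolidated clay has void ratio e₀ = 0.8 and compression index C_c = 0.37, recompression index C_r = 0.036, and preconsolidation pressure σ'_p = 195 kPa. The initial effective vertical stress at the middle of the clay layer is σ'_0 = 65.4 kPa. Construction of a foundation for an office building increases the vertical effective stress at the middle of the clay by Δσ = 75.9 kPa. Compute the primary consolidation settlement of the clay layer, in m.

Final effective stress: σ'_f = 65.4 + 75.9 = 141.3 kPa.
σ'_f = 141.3 ≤ σ'_p = 195 kPa, so the clay remains overconsolidated and only the recompression index applies:
S_c = C_r·H/(1+e₀)·log₁₀(σ'_f/σ'_0) = 0.036×4.6/1.8×log₁₀(141.3/65.4)
    = 0.092002 × 0.33456 = 0.03078 m

S_c ≈ 0.0308 m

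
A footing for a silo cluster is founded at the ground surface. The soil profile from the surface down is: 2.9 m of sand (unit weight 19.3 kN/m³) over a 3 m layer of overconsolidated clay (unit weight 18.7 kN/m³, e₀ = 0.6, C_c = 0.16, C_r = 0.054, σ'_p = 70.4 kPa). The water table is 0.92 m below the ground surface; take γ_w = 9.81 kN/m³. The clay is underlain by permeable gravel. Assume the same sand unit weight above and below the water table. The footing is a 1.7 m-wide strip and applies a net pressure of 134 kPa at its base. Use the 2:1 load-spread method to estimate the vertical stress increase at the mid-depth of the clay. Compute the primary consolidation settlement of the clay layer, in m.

S_c ≈ 0.0431 m

Mid-depth of clay below the ground surface: z = 2.9 + 3/2 = 4.4 m.
Total vertical stress at mid-clay: σ_v = 19.3×2.9 + 18.7×1.5 = 84.02 kPa.
Pore pressure: u = 9.81×(4.4 − 0.92) = 34.139 kPa.
Initial effective stress: σ'_0 = σ_v − u = 84.02 − 34.139 = 49.881 kPa.
Stress increase at mid-clay by the 2:1 spreading method:
Δσ = qB/(B+z) = 134×1.7/(1.7+4.4) = 37.344 kPa
Final effective stress: σ'_f = 49.881 + 37.344 = 87.225 kPa.
σ'_f = 87.225 > σ'_p = 70.4 kPa, so the stress path crosses the preconsolidation pressure — recompression up to σ'_p, then virgin compression beyond:
S_c = H/(1+e₀)·[C_r·log₁₀(σ'_p/σ'_0) + C_c·log₁₀(σ'_f/σ'_p)]
    = 3/1.6 × [0.054×log₁₀(70.4/49.881) + 0.16×log₁₀(87.225/70.4)]
    = 1.875 × [0.0080804 + 0.014891] = 0.04307 m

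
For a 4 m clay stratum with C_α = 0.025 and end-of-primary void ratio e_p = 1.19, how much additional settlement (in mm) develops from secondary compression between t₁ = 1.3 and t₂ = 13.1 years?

S_s ≈ 45.8 mm

Secondary compression: S_s = C_α·H/(1+e_p)·log₁₀(t₂/t₁)
S_s = 0.025×4/(1+1.19)×log₁₀(13.1/1.3)
    = 0.04566 × 1.003 = 0.04581 m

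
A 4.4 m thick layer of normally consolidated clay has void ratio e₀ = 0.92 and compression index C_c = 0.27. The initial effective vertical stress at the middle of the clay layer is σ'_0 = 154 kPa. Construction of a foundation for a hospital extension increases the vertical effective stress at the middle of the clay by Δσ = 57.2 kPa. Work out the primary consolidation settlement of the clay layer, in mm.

S_c ≈ 84.9 mm

Final effective stress: σ'_f = σ'_0 + Δσ = 154 + 57.2 = 211.2 kPa.
Normally consolidated clay, so the full stress increment lies on the virgin compression line:
S_c = C_c·H/(1+e₀)·log₁₀(σ'_f/σ'_0) = 0.27×4.4/(1+0.92)×log₁₀(211.2/154)
    = 0.61875 × 0.13717 = 0.08487 m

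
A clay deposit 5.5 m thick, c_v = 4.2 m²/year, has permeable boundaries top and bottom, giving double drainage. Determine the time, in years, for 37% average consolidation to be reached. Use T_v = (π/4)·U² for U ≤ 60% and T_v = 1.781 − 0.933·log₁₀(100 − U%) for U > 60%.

t ≈ 0.194 years

Drainage path length: H_d = H/2 = 2.75 m (double drainage).
U ≤ 60%: T_v = (π/4)·U² = (π/4)×0.37² = 0.10752.
t = T_v·H_d²/c_v = 0.10752×2.75²/4.2 = 0.1936 years.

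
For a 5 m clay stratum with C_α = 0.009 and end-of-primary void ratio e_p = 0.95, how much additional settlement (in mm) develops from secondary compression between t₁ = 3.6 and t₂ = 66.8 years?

Secondary compression: S_s = C_α·H/(1+e_p)·log₁₀(t₂/t₁)
S_s = 0.009×5/(1+0.95)×log₁₀(66.8/3.6)
    = 0.02308 × 1.268 = 0.02927 m

S_s ≈ 29.3 mm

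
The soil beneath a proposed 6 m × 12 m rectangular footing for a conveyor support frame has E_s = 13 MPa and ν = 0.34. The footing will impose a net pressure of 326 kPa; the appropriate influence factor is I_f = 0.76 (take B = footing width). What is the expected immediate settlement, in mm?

S_e ≈ 101 mm

Immediate (elastic) settlement: S_e = q·B·(1−ν²)/E_s · I_f.
E_s = 13 MPa = 13000 kPa.
S_e = 326 × 6 × (1 − 0.34²) / 13000 × 0.76
    = 326 × 6 × 0.8844 / 13000 × 0.76
    = 0.1011 m = 101.1 mm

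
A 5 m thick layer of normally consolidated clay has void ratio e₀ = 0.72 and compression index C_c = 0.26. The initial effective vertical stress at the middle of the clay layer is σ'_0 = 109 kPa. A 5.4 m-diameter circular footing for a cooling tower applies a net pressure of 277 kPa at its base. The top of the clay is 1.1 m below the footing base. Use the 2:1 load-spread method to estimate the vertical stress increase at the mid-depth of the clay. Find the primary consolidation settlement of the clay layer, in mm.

Mid-depth of clay below the footing base: z = 1.1 + 5/2 = 3.6 m.
Stress increase at mid-clay by the 2:1 spreading method:
Δσ ≈ qD²/(D+z)² = 277×5.4²/(5.4+3.6)² = 99.72 kPa
Final effective stress: σ'_f = σ'_0 + Δσ = 109 + 99.72 = 208.72 kPa.
Normally consolidated clay, so the full stress increment lies on the virgin compression line:
S_c = C_c·H/(1+e₀)·log₁₀(σ'_f/σ'_0) = 0.26×5/(1+0.72)×log₁₀(208.72/109)
    = 0.75581 × 0.28214 = 0.2132 m

S_c ≈ 213 mm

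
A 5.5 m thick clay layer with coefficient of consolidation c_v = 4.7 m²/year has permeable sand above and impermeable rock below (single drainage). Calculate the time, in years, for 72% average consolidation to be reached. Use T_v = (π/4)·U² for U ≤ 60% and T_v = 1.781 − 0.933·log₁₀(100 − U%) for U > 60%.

Drainage path length: H_d = H = 5.5 m (single drainage).
U > 60%: T_v = 1.781 − 0.933·log₁₀(100 − 72) = 0.4308.
t = T_v·H_d²/c_v = 0.4308×5.5²/4.7 = 2.773 years.

t ≈ 2.77 years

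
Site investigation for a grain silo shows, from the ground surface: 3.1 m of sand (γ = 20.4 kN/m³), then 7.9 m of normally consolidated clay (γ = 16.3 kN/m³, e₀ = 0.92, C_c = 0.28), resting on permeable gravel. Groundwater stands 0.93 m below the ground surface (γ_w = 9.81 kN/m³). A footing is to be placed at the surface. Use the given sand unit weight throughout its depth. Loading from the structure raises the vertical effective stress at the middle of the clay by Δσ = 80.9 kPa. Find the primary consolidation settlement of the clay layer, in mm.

S_c ≈ 394 mm

Mid-depth of clay below the ground surface: z = 3.1 + 7.9/2 = 7.05 m.
Total vertical stress at mid-clay: σ_v = 20.4×3.1 + 16.3×3.95 = 127.62 kPa.
Pore pressure: u = 9.81×(7.05 − 0.93) = 60.037 kPa.
Initial effective stress: σ'_0 = σ_v − u = 127.62 − 60.037 = 67.583 kPa.
Final effective stress: σ'_f = σ'_0 + Δσ = 67.583 + 80.9 = 148.48 kPa.
Normally consolidated clay, so the full stress increment lies on the virgin compression line:
S_c = C_c·H/(1+e₀)·log₁₀(σ'_f/σ'_0) = 0.28×7.9/(1+0.92)×log₁₀(148.48/67.583)
    = 1.1521 × 0.34183 = 0.3938 m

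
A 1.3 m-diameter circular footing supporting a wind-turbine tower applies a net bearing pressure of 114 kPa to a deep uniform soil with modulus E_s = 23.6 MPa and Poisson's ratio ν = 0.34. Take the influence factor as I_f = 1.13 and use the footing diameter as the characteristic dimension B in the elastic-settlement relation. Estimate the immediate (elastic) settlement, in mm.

Immediate (elastic) settlement: S_e = q·B·(1−ν²)/E_s · I_f.
E_s = 23.6 MPa = 23600 kPa.
S_e = 114 × 1.3 × (1 − 0.34²) / 23600 × 1.13
    = 114 × 1.3 × 0.8844 / 23600 × 1.13
    = 0.006276 m = 6.276 mm

S_e ≈ 6.28 mm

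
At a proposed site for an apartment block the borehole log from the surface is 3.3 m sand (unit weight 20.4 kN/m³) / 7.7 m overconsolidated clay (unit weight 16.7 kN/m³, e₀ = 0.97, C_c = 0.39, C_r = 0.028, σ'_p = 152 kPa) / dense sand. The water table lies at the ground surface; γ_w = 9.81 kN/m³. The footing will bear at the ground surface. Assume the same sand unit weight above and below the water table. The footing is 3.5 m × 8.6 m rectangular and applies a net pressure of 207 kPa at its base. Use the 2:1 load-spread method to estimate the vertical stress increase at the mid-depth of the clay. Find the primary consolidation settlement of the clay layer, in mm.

Mid-depth of clay below the ground surface: z = 3.3 + 7.7/2 = 7.15 m.
Total vertical stress at mid-clay: σ_v = 20.4×3.3 + 16.7×3.85 = 131.62 kPa.
Pore pressure: u = 9.81×(7.15 − 0) = 70.142 kPa.
Initial effective stress: σ'_0 = σ_v − u = 131.62 − 70.142 = 61.478 kPa.
Stress increase at mid-clay by the 2:1 spreading method:
Δσ = qBL/((B+z)(L+z)) = 207×3.5×8.6/((3.5+7.15)(8.6+7.15)) = 37.146 kPa
Final effective stress: σ'_f = 61.478 + 37.146 = 98.624 kPa.
σ'_f = 98.624 ≤ σ'_p = 152 kPa, so the clay remains overconsolidated and only the recompression index applies:
S_c = C_r·H/(1+e₀)·log₁₀(σ'_f/σ'_0) = 0.028×7.7/1.97×log₁₀(98.624/61.478)
    = 0.10944 × 0.20526 = 0.02246 m

S_c ≈ 22.5 mm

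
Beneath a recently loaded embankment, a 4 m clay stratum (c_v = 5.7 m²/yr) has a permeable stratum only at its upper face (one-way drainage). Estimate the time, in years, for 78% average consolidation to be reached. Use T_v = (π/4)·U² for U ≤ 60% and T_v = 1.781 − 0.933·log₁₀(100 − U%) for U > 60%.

t ≈ 1.48 years

Drainage path length: H_d = H = 4 m (single drainage).
U > 60%: T_v = 1.781 − 0.933·log₁₀(100 − 78) = 0.52852.
t = T_v·H_d²/c_v = 0.52852×4²/5.7 = 1.484 years.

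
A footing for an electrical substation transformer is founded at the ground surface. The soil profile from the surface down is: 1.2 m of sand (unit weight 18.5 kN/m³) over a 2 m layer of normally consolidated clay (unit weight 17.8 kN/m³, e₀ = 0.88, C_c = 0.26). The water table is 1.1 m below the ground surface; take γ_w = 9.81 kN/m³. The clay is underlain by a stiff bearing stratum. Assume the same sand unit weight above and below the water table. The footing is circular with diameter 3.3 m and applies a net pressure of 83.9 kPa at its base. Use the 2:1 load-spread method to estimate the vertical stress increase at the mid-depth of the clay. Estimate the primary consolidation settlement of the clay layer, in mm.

S_c ≈ 85.3 mm

Mid-depth of clay below the ground surface: z = 1.2 + 2/2 = 2.2 m.
Total vertical stress at mid-clay: σ_v = 18.5×1.2 + 17.8×1 = 40 kPa.
Pore pressure: u = 9.81×(2.2 − 1.1) = 10.791 kPa.
Initial effective stress: σ'_0 = σ_v − u = 40 − 10.791 = 29.209 kPa.
Stress increase at mid-clay by the 2:1 spreading method:
Δσ ≈ qD²/(D+z)² = 83.9×3.3²/(3.3+2.2)² = 30.204 kPa
Final effective stress: σ'_f = σ'_0 + Δσ = 29.209 + 30.204 = 59.413 kPa.
Normally consolidated clay, so the full stress increment lies on the virgin compression line:
S_c = C_c·H/(1+e₀)·log₁₀(σ'_f/σ'_0) = 0.26×2/(1+0.88)×log₁₀(59.413/29.209)
    = 0.2766 × 0.30836 = 0.08529 m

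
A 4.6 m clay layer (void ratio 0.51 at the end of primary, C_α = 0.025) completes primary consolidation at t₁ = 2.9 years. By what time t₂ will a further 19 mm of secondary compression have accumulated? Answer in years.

t₂ ≈ 5.15 years

S_s = C_α·H/(1+e_p)·log₁₀(t₂/t₁) ⇒ log₁₀(t₂/t₁) = S_s·(1+e_p)/(C_α·H).
log₁₀(t₂/t₁) = 0.019 × (1+0.51) / (0.025×4.6) = 0.2495
t₂ = t₁ × 10^0.2495 = 2.9 × 1.776 = 5.151 years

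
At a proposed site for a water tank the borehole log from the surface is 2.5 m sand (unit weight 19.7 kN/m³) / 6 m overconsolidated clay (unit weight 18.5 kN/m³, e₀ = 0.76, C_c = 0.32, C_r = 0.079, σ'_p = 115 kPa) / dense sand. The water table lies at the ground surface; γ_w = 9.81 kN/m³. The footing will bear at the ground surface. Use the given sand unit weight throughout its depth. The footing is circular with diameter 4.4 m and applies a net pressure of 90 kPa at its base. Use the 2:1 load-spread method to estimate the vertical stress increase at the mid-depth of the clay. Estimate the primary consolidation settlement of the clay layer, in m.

Mid-depth of clay below the ground surface: z = 2.5 + 6/2 = 5.5 m.
Total vertical stress at mid-clay: σ_v = 19.7×2.5 + 18.5×3 = 104.75 kPa.
Pore pressure: u = 9.81×(5.5 − 0) = 53.955 kPa.
Initial effective stress: σ'_0 = σ_v − u = 104.75 − 53.955 = 50.795 kPa.
Stress increase at mid-clay by the 2:1 spreading method:
Δσ ≈ qD²/(D+z)² = 90×4.4²/(4.4+5.5)² = 17.778 kPa
Final effective stress: σ'_f = 50.795 + 17.778 = 68.573 kPa.
σ'_f = 68.573 ≤ σ'_p = 115 kPa, so the clay remains overconsolidated and only the recompression index applies:
S_c = C_r·H/(1+e₀)·log₁₀(σ'_f/σ'_0) = 0.079×6/1.76×log₁₀(68.573/50.795)
    = 0.26932 × 0.13033 = 0.0351 m

S_c ≈ 0.0351 m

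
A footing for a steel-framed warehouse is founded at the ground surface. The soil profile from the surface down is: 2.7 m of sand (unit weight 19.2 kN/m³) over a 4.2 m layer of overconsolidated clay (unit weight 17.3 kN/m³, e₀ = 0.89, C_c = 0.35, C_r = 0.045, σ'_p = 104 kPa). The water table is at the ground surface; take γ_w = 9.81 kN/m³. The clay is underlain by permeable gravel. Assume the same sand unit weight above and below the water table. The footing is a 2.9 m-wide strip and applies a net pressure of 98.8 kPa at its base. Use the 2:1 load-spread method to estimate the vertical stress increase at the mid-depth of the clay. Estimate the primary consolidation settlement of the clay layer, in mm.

S_c ≈ 28 mm

Mid-depth of clay below the ground surface: z = 2.7 + 4.2/2 = 4.8 m.
Total vertical stress at mid-clay: σ_v = 19.2×2.7 + 17.3×2.1 = 88.17 kPa.
Pore pressure: u = 9.81×(4.8 − 0) = 47.088 kPa.
Initial effective stress: σ'_0 = σ_v − u = 88.17 − 47.088 = 41.082 kPa.
Stress increase at mid-clay by the 2:1 spreading method:
Δσ = qB/(B+z) = 98.8×2.9/(2.9+4.8) = 37.21 kPa
Final effective stress: σ'_f = 41.082 + 37.21 = 78.292 kPa.
σ'_f = 78.292 ≤ σ'_p = 104 kPa, so the clay remains overconsolidated and only the recompression index applies:
S_c = C_r·H/(1+e₀)·log₁₀(σ'_f/σ'_0) = 0.045×4.2/1.89×log₁₀(78.292/41.082)
    = 0.099999 × 0.28007 = 0.02801 m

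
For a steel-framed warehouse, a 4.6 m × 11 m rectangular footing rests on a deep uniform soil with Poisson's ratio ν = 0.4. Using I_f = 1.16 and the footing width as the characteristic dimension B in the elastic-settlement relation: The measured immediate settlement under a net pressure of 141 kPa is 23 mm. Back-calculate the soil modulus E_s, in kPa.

E_s ≈ 27500 kPa

S_e = q·B·(1−ν²)/E_s · I_f  ⇒  E_s = q·B·(1−ν²)·I_f / S_e.
E_s = 141 × 4.6 × 0.84 × 1.16 / 0.023 = 27480 kPa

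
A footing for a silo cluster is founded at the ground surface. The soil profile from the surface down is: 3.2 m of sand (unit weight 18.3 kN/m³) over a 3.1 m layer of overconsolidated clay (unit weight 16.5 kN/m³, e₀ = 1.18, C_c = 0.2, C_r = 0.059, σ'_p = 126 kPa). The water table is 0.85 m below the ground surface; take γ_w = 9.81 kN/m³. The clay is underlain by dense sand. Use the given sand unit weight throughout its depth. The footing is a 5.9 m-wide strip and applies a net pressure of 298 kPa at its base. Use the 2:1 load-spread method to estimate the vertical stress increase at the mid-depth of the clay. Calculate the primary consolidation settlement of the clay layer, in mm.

Mid-depth of clay below the ground surface: z = 3.2 + 3.1/2 = 4.75 m.
Total vertical stress at mid-clay: σ_v = 18.3×3.2 + 16.5×1.55 = 84.135 kPa.
Pore pressure: u = 9.81×(4.75 − 0.85) = 38.259 kPa.
Initial effective stress: σ'_0 = σ_v − u = 84.135 − 38.259 = 45.876 kPa.
Stress increase at mid-clay by the 2:1 spreading method:
Δσ = qB/(B+z) = 298×5.9/(5.9+4.75) = 165.09 kPa
Final effective stress: σ'_f = 45.876 + 165.09 = 210.97 kPa.
σ'_f = 210.97 > σ'_p = 126 kPa, so the stress path crosses the preconsolidation pressure — recompression up to σ'_p, then virgin compression beyond:
S_c = H/(1+e₀)·[C_r·log₁₀(σ'_p/σ'_0) + C_c·log₁₀(σ'_f/σ'_p)]
    = 3.1/2.18 × [0.059×log₁₀(126/45.876) + 0.2×log₁₀(210.97/126)]
    = 1.422 × [0.025888 + 0.04477] = 0.1005 m

S_c ≈ 100 mm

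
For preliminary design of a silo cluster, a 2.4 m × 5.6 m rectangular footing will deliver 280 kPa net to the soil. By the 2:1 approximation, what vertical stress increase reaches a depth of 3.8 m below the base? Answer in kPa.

Δσ_z ≈ 64.6 kPa

By the 2:1 method the load spreads at 1 horizontal : 2 vertical, so at depth z the loaded area has grown by z in each plan dimension:
Δσ = qBL/((B+z)(L+z)) = 280×2.4×5.6/((2.4+3.8)(5.6+3.8)) = 64.571 kPa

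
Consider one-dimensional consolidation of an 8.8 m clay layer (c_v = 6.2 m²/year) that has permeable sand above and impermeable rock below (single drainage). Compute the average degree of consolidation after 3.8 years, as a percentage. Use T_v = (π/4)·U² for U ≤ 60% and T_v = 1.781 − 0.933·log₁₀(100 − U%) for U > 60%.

U ≈ 61.7 %

Drainage path length: H_d = H = 8.8 m (single drainage).
T_v = c_v·t/H_d² = 6.2×3.8/8.8² = 0.30424.
T_v = 0.30424 corresponds to the U > 60% branch:
U = 1 − 10^((1.781 − T_v)/0.933)/100 = 0.6173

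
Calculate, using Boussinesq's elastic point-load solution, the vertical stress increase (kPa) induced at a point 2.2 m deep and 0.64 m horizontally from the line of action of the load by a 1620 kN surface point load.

Δσ_z ≈ 130 kPa

Boussinesq vertical stress below a point load on an elastic half-space:
Δσ_z = 3P/(2πz²) · [1 + (r/z)²]^(−5/2)
r/z = 0.64/2.2 = 0.29091; [1+(r/z)²]^(−5/2) = 0.8162.
Δσ_z = 3×1620/(2π×2.2²) × 0.8162 = 159.81 × 0.8162 = 130.4 kPa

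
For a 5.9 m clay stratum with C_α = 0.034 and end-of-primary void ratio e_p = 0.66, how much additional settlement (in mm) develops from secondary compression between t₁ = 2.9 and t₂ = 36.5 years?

Secondary compression: S_s = C_α·H/(1+e_p)·log₁₀(t₂/t₁)
S_s = 0.034×5.9/(1+0.66)×log₁₀(36.5/2.9)
    = 0.1208 × 1.1 = 0.1329 m

S_s ≈ 133 mm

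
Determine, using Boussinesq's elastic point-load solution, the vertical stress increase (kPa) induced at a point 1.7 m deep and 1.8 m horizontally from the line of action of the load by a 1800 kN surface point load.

Δσ_z ≈ 45.4 kPa

Boussinesq vertical stress below a point load on an elastic half-space:
Δσ_z = 3P/(2πz²) · [1 + (r/z)²]^(−5/2)
r/z = 1.8/1.7 = 1.0588; [1+(r/z)²]^(−5/2) = 0.15261.
Δσ_z = 3×1800/(2π×1.7²) × 0.15261 = 297.38 × 0.15261 = 45.38 kPa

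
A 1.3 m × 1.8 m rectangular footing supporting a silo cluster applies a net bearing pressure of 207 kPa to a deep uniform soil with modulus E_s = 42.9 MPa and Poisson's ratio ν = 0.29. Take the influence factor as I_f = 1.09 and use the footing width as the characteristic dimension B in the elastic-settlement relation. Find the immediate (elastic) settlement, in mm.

S_e ≈ 6.26 mm

Immediate (elastic) settlement: S_e = q·B·(1−ν²)/E_s · I_f.
E_s = 42.9 MPa = 42900 kPa.
S_e = 207 × 1.3 × (1 − 0.29²) / 42900 × 1.09
    = 207 × 1.3 × 0.9159 / 42900 × 1.09
    = 0.006262 m = 6.262 mm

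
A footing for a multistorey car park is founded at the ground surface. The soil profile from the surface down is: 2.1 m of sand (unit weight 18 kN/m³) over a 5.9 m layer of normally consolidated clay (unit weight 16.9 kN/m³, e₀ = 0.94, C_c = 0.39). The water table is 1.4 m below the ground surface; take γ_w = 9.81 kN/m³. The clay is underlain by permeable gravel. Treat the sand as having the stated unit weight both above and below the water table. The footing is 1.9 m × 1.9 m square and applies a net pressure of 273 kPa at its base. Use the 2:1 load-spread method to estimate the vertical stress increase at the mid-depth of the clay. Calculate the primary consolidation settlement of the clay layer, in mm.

S_c ≈ 171 mm

Mid-depth of clay below the ground surface: z = 2.1 + 5.9/2 = 5.05 m.
Total vertical stress at mid-clay: σ_v = 18×2.1 + 16.9×2.95 = 87.655 kPa.
Pore pressure: u = 9.81×(5.05 − 1.4) = 35.806 kPa.
Initial effective stress: σ'_0 = σ_v − u = 87.655 − 35.806 = 51.849 kPa.
Stress increase at mid-clay by the 2:1 spreading method:
Δσ = qBL/((B+z)(L+z)) = 273×1.9×1.9/((1.9+5.05)(1.9+5.05)) = 20.403 kPa
Final effective stress: σ'_f = σ'_0 + Δσ = 51.849 + 20.403 = 72.252 kPa.
Normally consolidated clay, so the full stress increment lies on the virgin compression line:
S_c = C_c·H/(1+e₀)·log₁₀(σ'_f/σ'_0) = 0.39×5.9/(1+0.94)×log₁₀(72.252/51.849)
    = 1.1861 × 0.14411 = 0.1709 m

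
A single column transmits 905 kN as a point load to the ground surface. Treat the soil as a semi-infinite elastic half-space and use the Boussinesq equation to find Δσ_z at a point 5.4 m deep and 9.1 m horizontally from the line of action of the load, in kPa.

Δσ_z ≈ 0.513 kPa

Boussinesq vertical stress below a point load on an elastic half-space:
Δσ_z = 3P/(2πz²) · [1 + (r/z)²]^(−5/2)
r/z = 9.1/5.4 = 1.6852; [1+(r/z)²]^(−5/2) = 0.034611.
Δσ_z = 3×905/(2π×5.4²) × 0.034611 = 14.818 × 0.034611 = 0.5129 kPa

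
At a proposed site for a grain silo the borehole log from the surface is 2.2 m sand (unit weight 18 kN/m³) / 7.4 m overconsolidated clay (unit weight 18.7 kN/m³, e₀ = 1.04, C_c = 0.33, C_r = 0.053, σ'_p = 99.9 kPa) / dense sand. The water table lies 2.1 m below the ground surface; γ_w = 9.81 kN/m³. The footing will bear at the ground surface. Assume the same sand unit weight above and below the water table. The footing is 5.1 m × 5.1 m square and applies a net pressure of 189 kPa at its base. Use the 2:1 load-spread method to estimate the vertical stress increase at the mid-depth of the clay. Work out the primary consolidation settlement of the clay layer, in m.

S_c ≈ 0.088 m

Mid-depth of clay below the ground surface: z = 2.2 + 7.4/2 = 5.9 m.
Total vertical stress at mid-clay: σ_v = 18×2.2 + 18.7×3.7 = 108.79 kPa.
Pore pressure: u = 9.81×(5.9 − 2.1) = 37.278 kPa.
Initial effective stress: σ'_0 = σ_v − u = 108.79 − 37.278 = 71.512 kPa.
Stress increase at mid-clay by the 2:1 spreading method:
Δσ = qBL/((B+z)(L+z)) = 189×5.1×5.1/((5.1+5.9)(5.1+5.9)) = 40.627 kPa
Final effective stress: σ'_f = 71.512 + 40.627 = 112.14 kPa.
σ'_f = 112.14 > σ'_p = 99.9 kPa, so the stress path crosses the preconsolidation pressure — recompression up to σ'_p, then virgin compression beyond:
S_c = H/(1+e₀)·[C_r·log₁₀(σ'_p/σ'_0) + C_c·log₁₀(σ'_f/σ'_p)]
    = 7.4/2.04 × [0.053×log₁₀(99.9/71.512) + 0.33×log₁₀(112.14/99.9)]
    = 3.6275 × [0.0076949 + 0.016564] = 0.088 m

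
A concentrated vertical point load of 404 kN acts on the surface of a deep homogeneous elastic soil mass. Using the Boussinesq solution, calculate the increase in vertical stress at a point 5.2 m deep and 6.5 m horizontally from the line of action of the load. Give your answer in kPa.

Δσ_z ≈ 0.679 kPa

Boussinesq vertical stress below a point load on an elastic half-space:
Δσ_z = 3P/(2πz²) · [1 + (r/z)²]^(−5/2)
r/z = 6.5/5.2 = 1.25; [1+(r/z)²]^(−5/2) = 0.095135.
Δσ_z = 3×404/(2π×5.2²) × 0.095135 = 7.1337 × 0.095135 = 0.6787 kPa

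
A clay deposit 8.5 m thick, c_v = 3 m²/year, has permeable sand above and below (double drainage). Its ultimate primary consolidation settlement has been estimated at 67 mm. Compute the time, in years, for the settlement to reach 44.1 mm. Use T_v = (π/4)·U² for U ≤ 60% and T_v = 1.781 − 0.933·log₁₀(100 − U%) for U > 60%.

t ≈ 2.11 years

Drainage path length: H_d = H/2 = 4.25 m (double drainage).
U = S(t)/S_ult = 44.1/67 = 0.6582.
U > 60%: T_v = 1.781 − 0.933·log₁₀(100 − 65.821) = 0.35.
t = T_v·H_d²/c_v = 0.35×4.25²/3 = 2.107 years.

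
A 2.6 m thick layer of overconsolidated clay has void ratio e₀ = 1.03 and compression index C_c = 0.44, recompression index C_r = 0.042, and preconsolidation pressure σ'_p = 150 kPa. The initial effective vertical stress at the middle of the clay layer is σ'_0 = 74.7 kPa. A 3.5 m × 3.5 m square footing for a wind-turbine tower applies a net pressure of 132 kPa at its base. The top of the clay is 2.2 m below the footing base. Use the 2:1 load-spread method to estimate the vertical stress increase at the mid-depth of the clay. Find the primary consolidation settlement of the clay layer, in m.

S_c ≈ 0.00855 m

Mid-depth of clay below the footing base: z = 2.2 + 2.6/2 = 3.5 m.
Stress increase at mid-clay by the 2:1 spreading method:
Δσ = qBL/((B+z)(L+z)) = 132×3.5×3.5/((3.5+3.5)(3.5+3.5)) = 33 kPa
Final effective stress: σ'_f = 74.7 + 33 = 107.7 kPa.
σ'_f = 107.7 ≤ σ'_p = 150 kPa, so the clay remains overconsolidated and only the recompression index applies:
S_c = C_r·H/(1+e₀)·log₁₀(σ'_f/σ'_0) = 0.042×2.6/2.03×log₁₀(107.7/74.7)
    = 0.053794 × 0.1589 = 0.008548 m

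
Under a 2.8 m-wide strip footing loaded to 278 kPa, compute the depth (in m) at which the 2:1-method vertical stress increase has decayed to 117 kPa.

z ≈ 3.85 m

2:1 spreading — at depth z the loaded area has grown by z in each plan dimension:
qB/(B+z) = Δσ_z ⇒ z = qB/Δσ_z − B = 278×2.8/117 − 2.8 = 3.853 m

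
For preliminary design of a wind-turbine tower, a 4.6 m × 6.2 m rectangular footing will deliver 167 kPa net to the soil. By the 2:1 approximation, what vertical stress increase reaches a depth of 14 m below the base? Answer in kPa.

By the 2:1 method the load spreads at 1 horizontal : 2 vertical, so at depth z the loaded area has grown by z in each plan dimension:
Δσ = qBL/((B+z)(L+z)) = 167×4.6×6.2/((4.6+14)(6.2+14)) = 12.677 kPa

Δσ_z ≈ 12.7 kPa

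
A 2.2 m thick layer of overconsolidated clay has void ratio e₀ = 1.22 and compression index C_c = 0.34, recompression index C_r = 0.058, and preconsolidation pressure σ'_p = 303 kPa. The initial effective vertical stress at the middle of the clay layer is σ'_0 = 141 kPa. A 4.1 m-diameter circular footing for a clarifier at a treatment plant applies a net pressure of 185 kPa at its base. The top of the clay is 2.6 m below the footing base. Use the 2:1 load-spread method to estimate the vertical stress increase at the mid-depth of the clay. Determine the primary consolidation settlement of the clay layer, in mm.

Mid-depth of clay below the footing base: z = 2.6 + 2.2/2 = 3.7 m.
Stress increase at mid-clay by the 2:1 spreading method:
Δσ ≈ qD²/(D+z)² = 185×4.1²/(4.1+3.7)² = 51.115 kPa
Final effective stress: σ'_f = 141 + 51.115 = 192.12 kPa.
σ'_f = 192.12 ≤ σ'_p = 303 kPa, so the clay remains overconsolidated and only the recompression index applies:
S_c = C_r·H/(1+e₀)·log₁₀(σ'_f/σ'_0) = 0.058×2.2/2.22×log₁₀(192.12/141)
    = 0.057477 × 0.13435 = 0.007722 m

S_c ≈ 7.72 mm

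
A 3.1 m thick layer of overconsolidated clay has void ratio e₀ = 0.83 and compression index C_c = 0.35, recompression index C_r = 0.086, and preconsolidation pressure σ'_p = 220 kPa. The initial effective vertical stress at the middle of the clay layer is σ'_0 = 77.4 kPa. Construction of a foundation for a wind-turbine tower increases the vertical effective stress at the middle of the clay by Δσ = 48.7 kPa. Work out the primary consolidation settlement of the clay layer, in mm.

S_c ≈ 30.9 mm

Final effective stress: σ'_f = 77.4 + 48.7 = 126.1 kPa.
σ'_f = 126.1 ≤ σ'_p = 220 kPa, so the clay remains overconsolidated and only the recompression index applies:
S_c = C_r·H/(1+e₀)·log₁₀(σ'_f/σ'_0) = 0.086×3.1/1.83×log₁₀(126.1/77.4)
    = 0.14568 × 0.21197 = 0.03088 m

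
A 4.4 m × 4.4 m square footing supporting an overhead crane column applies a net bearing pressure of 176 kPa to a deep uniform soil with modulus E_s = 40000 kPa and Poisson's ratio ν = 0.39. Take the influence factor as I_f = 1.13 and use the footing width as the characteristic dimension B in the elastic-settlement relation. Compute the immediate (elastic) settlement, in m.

Immediate (elastic) settlement: S_e = q·B·(1−ν²)/E_s · I_f.
S_e = 176 × 4.4 × (1 − 0.39²) / 40000 × 1.13
    = 176 × 4.4 × 0.8479 / 40000 × 1.13
    = 0.01855 m

S_e ≈ 0.0185 m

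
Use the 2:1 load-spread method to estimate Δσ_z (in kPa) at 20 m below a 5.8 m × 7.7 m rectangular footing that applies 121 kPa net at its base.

By the 2:1 method the load spreads at 1 horizontal : 2 vertical, so at depth z the loaded area has grown by z in each plan dimension:
Δσ = qBL/((B+z)(L+z)) = 121×5.8×7.7/((5.8+20)(7.7+20)) = 7.5614 kPa

Δσ_z ≈ 7.56 kPa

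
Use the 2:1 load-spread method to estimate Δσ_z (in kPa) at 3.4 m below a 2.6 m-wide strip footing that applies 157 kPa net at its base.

Δσ_z ≈ 68 kPa

By the 2:1 method the load spreads at 1 horizontal : 2 vertical, so at depth z the loaded area has grown by z in each plan dimension:
Δσ = qB/(B+z) = 157×2.6/(2.6+3.4) = 68.033 kPa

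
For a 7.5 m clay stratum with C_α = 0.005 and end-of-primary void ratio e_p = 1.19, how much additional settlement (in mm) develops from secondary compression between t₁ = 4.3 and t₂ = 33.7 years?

S_s ≈ 15.3 mm

Secondary compression: S_s = C_α·H/(1+e_p)·log₁₀(t₂/t₁)
S_s = 0.005×7.5/(1+1.19)×log₁₀(33.7/4.3)
    = 0.01712 × 0.8942 = 0.01531 m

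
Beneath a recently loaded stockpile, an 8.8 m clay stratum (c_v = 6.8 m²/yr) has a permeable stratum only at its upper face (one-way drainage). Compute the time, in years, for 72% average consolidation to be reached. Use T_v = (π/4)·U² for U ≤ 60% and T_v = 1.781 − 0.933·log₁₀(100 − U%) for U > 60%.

t ≈ 4.91 years

Drainage path length: H_d = H = 8.8 m (single drainage).
U > 60%: T_v = 1.781 − 0.933·log₁₀(100 − 72) = 0.4308.
t = T_v·H_d²/c_v = 0.4308×8.8²/6.8 = 4.906 years.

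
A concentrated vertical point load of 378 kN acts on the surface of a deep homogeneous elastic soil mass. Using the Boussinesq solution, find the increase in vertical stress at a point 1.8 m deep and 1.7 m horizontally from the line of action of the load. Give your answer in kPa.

Boussinesq vertical stress below a point load on an elastic half-space:
Δσ_z = 3P/(2πz²) · [1 + (r/z)²]^(−5/2)
r/z = 1.7/1.8 = 0.94444; [1+(r/z)²]^(−5/2) = 0.2031.
Δσ_z = 3×378/(2π×1.8²) × 0.2031 = 55.704 × 0.2031 = 11.31 kPa

Δσ_z ≈ 11.3 kPa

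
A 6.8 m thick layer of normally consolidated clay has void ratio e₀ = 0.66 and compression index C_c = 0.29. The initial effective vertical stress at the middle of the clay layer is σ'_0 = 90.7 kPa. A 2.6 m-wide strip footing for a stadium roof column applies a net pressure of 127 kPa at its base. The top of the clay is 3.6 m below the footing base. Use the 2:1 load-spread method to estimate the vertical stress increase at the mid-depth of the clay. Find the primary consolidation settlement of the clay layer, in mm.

Mid-depth of clay below the footing base: z = 3.6 + 6.8/2 = 7 m.
Stress increase at mid-clay by the 2:1 spreading method:
Δσ = qB/(B+z) = 127×2.6/(2.6+7) = 34.396 kPa
Final effective stress: σ'_f = σ'_0 + Δσ = 90.7 + 34.396 = 125.1 kPa.
Normally consolidated clay, so the full stress increment lies on the virgin compression line:
S_c = C_c·H/(1+e₀)·log₁₀(σ'_f/σ'_0) = 0.29×6.8/(1+0.66)×log₁₀(125.1/90.7)
    = 1.188 × 0.13965 = 0.1659 m

S_c ≈ 166 mm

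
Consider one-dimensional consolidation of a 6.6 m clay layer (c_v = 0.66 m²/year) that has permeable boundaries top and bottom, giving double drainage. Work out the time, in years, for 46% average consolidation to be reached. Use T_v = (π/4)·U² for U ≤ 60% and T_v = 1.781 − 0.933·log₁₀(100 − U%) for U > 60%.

Drainage path length: H_d = H/2 = 3.3 m (double drainage).
U ≤ 60%: T_v = (π/4)·U² = (π/4)×0.46² = 0.16619.
t = T_v·H_d²/c_v = 0.16619×3.3²/0.66 = 2.742 years.

t ≈ 2.74 years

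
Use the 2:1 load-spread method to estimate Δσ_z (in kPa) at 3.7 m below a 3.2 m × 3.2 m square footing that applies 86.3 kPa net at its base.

By the 2:1 method the load spreads at 1 horizontal : 2 vertical, so at depth z the loaded area has grown by z in each plan dimension:
Δσ = qBL/((B+z)(L+z)) = 86.3×3.2×3.2/((3.2+3.7)(3.2+3.7)) = 18.561 kPa

Δσ_z ≈ 18.6 kPa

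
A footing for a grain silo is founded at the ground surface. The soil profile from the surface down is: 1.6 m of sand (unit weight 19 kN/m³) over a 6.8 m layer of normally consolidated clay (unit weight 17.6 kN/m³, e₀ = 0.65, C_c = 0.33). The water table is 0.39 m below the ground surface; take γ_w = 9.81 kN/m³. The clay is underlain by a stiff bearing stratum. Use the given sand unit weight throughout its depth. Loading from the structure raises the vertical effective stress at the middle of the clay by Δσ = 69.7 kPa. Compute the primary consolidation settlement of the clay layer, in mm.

S_c ≈ 553 mm

Mid-depth of clay below the ground surface: z = 1.6 + 6.8/2 = 5 m.
Total vertical stress at mid-clay: σ_v = 19×1.6 + 17.6×3.4 = 90.24 kPa.
Pore pressure: u = 9.81×(5 − 0.39) = 45.224 kPa.
Initial effective stress: σ'_0 = σ_v − u = 90.24 − 45.224 = 45.016 kPa.
Final effective stress: σ'_f = σ'_0 + Δσ = 45.016 + 69.7 = 114.72 kPa.
Normally consolidated clay, so the full stress increment lies on the virgin compression line:
S_c = C_c·H/(1+e₀)·log₁₀(σ'_f/σ'_0) = 0.33×6.8/(1+0.65)×log₁₀(114.72/45.016)
    = 1.36 × 0.40627 = 0.5525 m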